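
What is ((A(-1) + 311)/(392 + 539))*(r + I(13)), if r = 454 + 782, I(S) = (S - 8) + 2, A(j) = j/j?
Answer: 387816/931 ≈ 416.56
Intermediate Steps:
A(j) = 1
I(S) = -6 + S (I(S) = (-8 + S) + 2 = -6 + S)
r = 1236
((A(-1) + 311)/(392 + 539))*(r + I(13)) = ((1 + 311)/(392 + 539))*(1236 + (-6 + 13)) = (312/931)*(1236 + 7) = (312*(1/931))*1243 = (312/931)*1243 = 387816/931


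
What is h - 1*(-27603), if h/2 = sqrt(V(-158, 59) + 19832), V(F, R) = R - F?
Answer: 27603 + 2*sqrt(20049) ≈ 27886.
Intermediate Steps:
h = 2*sqrt(20049) (h = 2*sqrt((59 - 1*(-158)) + 19832) = 2*sqrt((59 + 158) + 19832) = 2*sqrt(217 + 19832) = 2*sqrt(20049) ≈ 283.19)
h - 1*(-27603) = 2*sqrt(20049) - 1*(-27603) = 2*sqrt(20049) + 27603 = 27603 + 2*sqrt(20049)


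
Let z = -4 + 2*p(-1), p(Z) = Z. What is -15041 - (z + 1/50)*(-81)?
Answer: -776269/50 ≈ -15525.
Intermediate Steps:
z = -6 (z = -4 + 2*(-1) = -4 - 2 = -6)
-15041 - (z + 1/50)*(-81) = -15041 - (-6 + 1/50)*(-81) = -15041 - (-299)*(-81)/50 = -15041 - 1*24219/50 = -15041 - 24219/50 = -776269/50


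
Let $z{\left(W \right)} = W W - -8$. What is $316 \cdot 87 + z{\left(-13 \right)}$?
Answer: $27669$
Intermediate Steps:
$z{\left(W \right)} = 8 + W^{2}$ ($z{\left(W \right)} = W^{2} + 8 = 8 + W^{2}$)
$316 \cdot 87 + z{\left(-13 \right)} = 316 \cdot 87 + \left(8 + \left(-13\right)^{2}\right) = 27492 + \left(8 + 169\right) = 27492 + 177 = 27669$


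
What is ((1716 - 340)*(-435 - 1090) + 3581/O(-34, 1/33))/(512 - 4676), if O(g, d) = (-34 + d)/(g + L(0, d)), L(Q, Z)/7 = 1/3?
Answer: 123608645/245676 ≈ 503.14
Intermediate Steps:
L(Q, Z) = 7/3
O(g, d) = (-34 + d)/(7/3 + g) (O(g, d) = (-34 + d)/(g + 7/3) = (-34 + d)/(7/3 + g))
((1716 - 340)*(-435 - 1090) + 3581/O(-34, 1/33))/(512 - 4676) = ((1716 - 340)*(-435 - 1090) + 3581/((3*(-34 + 1/33)/(7 + 3*(-34)))))/(512 - 4676) = (1376*(-1525) + 3581/((3*(-34 + 1/33)/(7 - 102))))/(-4164) = (-2098400 + 3581/((3*(-1121/33)/(-95))))*(-1/4164) = (-2098400 + 3581/((3*(-1/95)*(-1121/33))))*(-1/4164) = (-2098400 + 3581/(59/55))*(-1/4164) = (-2098400 + 3581*(55/59))*(-1/4164) = (-2098400 + 196955/59)*(-1/4164) = -123608645/59*(-1/4164) = 123608645/245676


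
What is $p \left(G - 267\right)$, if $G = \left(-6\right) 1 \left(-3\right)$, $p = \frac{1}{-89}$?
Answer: $\frac{249}{89} \approx 2.7978$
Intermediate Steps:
$p = - \frac{1}{89} \approx -0.011236$
$G = 18$ ($G = \left(-6\right) \left(-3\right) = 18$)
$p \left(G - 267\right) = - \frac{18 - 267}{89} = \left(- \frac{1}{89}\right) \left(-249\right) = \frac{249}{89}$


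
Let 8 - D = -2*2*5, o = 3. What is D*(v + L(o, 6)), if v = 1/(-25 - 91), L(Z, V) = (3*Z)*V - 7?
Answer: 38157/29 ≈ 1315.8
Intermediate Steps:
L(Z, V) = -7 + 3*V*Z (L(Z, V) = 3*V*Z - 7 = -7 + 3*V*Z)
v = -1/116 (v = 1/(-116) = -1/116 ≈ -0.0086207)
D = 28 (D = 8 - (-2*2)*5 = 8 - (-4)*5 = 8 - 1*(-20) = 8 + 20 = 28)
D*(v + L(o, 6)) = 28*(-1/116 + (-7 + 3*6*3)) = 28*(-1/116 + (-7 + 54)) = 28*(-1/116 + 47) = 28*(5451/116) = 38157/29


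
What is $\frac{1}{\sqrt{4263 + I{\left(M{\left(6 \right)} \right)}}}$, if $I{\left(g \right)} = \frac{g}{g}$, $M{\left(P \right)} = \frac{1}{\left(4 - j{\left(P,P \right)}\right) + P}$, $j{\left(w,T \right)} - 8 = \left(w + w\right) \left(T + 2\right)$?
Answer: $\frac{\sqrt{1066}}{2132} \approx 0.015314$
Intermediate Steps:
$j{\left(w,T \right)} = 8 + 2 w \left(2 + T\right)$ ($j{\left(w,T \right)} = 8 + \left(w + w\right) \left(T + 2\right) = 8 + 2 w \left(2 + T\right)$)
$M{\left(P \right)} = \frac{1}{-4 - 3 P - 2 P^{2}}$ ($M{\left(P \right)} = \frac{1}{\left(4 - \left(8 + 4 P + 2 P P\right)\right) + P} = \frac{1}{\left(4 - \left(8 + 4 P + 2 P^{2}\right)\right) + P} = \frac{1}{\left(4 - \left(8 + 2 P^{2} + 4 P\right)\right) + P} = \frac{1}{\left(-4 - 4 P - 2 P^{2}\right) + P} = \frac{1}{-4 - 3 P - 2 P^{2}}$)
$I{\left(g \right)} = 1$
$\frac{1}{\sqrt{4263 + I{\left(M{\left(6 \right)} \right)}}} = \frac{1}{\sqrt{4263 + 1}} = \frac{1}{\sqrt{4264}} = \frac{1}{2 \sqrt{1066}} = \frac{\sqrt{1066}}{2132}$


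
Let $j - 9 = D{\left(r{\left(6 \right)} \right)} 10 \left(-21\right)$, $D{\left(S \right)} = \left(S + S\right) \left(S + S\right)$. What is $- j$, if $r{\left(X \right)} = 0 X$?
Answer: $-9$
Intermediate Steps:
$r{\left(X \right)} = 0$
$D{\left(S \right)} = 4 S^{2}$ ($D{\left(S \right)} = 2 S 2 S = 4 S^{2}$)
$j = 9$ ($j = 9 + 4 \cdot 0^{2} \cdot 10 \left(-21\right) = 9 + 4 \cdot 0 \cdot 10 \left(-21\right) = 9 + 0 \cdot 10 \left(-21\right) = 9 + 0 \left(-21\right) = 9 + 0 = 9$)
$- j = \left(-1\right) 9 = -9$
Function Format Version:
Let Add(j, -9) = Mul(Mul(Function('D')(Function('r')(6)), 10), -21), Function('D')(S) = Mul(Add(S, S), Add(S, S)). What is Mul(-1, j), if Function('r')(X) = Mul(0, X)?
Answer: -9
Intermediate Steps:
Function('r')(X) = 0
Function('D')(S) = Mul(4, Pow(S, 2)) (Function('D')(S) = Mul(Mul(2, S), Mul(2, S)) = Mul(4, Pow(S, 2)))
j = 9 (j = Add(9, Mul(Mul(Mul(4, Pow(0, 2)), 10), -21)) = Add(9, Mul(Mul(Mul(4, 0), 10), -21)) = Add(9, Mul(Mul(0, 10), -21)) = Add(9, Mul(0, -21)) = Add(9, 0) = 9)
Mul(-1, j) = Mul(-1, 9) = -9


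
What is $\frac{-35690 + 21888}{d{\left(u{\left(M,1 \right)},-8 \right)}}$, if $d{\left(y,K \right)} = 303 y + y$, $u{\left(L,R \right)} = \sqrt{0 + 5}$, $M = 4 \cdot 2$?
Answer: $- \frac{6901 \sqrt{5}}{760} \approx -20.304$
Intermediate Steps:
$M = 8$
$u{\left(L,R \right)} = \sqrt{5}$
$d{\left(y,K \right)} = 304 y$
$\frac{-35690 + 21888}{d{\left(u{\left(M,1 \right)},-8 \right)}} = \frac{-35690 + 21888}{304 \sqrt{5}} = - 13802 \frac{\sqrt{5}}{1520} = - \frac{6901 \sqrt{5}}{760}$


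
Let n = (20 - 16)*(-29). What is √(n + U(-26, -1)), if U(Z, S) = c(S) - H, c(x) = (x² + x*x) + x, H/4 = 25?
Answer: I*√215 ≈ 14.663*I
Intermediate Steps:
H = 100 (H = 4*25 = 100)
c(x) = x + 2*x² (c(x) = (x² + x²) + x = 2*x² + x = x + 2*x²)
U(Z, S) = -100 + S*(1 + 2*S) (U(Z, S) = S*(1 + 2*S) - 1*100 = S*(1 + 2*S) - 100 = -100 + S*(1 + 2*S))
n = -116 (n = 4*(-29) = -116)
√(n + U(-26, -1)) = √(-116 + (-100 - (1 + 2*(-1)))) = √(-116 + (-100 - (1 - 2))) = √(-116 + (-100 - 1*(-1))) = √(-116 + (-100 + 1)) = √(-116 - 99) = √(-215) = I*√215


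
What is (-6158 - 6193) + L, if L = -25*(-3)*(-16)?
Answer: -13551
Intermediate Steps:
L = -1200 (L = 75*(-16) = -1200)
(-6158 - 6193) + L = (-6158 - 6193) - 1200 = -12351 - 1200 = -13551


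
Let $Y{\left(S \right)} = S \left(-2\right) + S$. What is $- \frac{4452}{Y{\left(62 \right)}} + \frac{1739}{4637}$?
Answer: $\frac{10375871}{143747} \approx 72.182$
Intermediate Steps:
$Y{\left(S \right)} = - S$ ($Y{\left(S \right)} = - 2 S + S = - S$)
$- \frac{4452}{Y{\left(62 \right)}} + \frac{1739}{4637} = - \frac{4452}{\left(-1\right) 62} + \frac{1739}{4637} = - \frac{4452}{-62} + 1739 \cdot \frac{1}{4637} = \left(-4452\right) \left(- \frac{1}{62}\right) + \frac{1739}{4637} = \frac{2226}{31} + \frac{1739}{4637} = \frac{10375871}{143747}$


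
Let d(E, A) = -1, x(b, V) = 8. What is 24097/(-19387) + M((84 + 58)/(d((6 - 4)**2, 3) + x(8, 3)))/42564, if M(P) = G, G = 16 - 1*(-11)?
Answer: -341713753/275062756 ≈ -1.2423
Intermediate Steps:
G = 27 (G = 16 + 11 = 27)
M(P) = 27
24097/(-19387) + M((84 + 58)/(d((6 - 4)**2, 3) + x(8, 3)))/42564 = 24097/(-19387) + 27/42564 = 24097*(-1/19387) + 27*(1/42564) = -24097/19387 + 9/14188 = -341713753/275062756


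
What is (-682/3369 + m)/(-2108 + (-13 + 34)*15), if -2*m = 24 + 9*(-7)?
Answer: -130027/12081234 ≈ -0.010763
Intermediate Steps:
m = 39/2 (m = -(24 + 9*(-7))/2 = -(24 - 63)/2 = -½*(-39) = 39/2 ≈ 19.500)
(-682/3369 + m)/(-2108 + (-13 + 34)*15) = (-682/3369 + 39/2)/(-2108 + (-13 + 34)*15) = (-682*1/3369 + 39/2)/(-2108 + 21*15) = (-682/3369 + 39/2)/(-2108 + 315) = (130027/6738)/(-1793) = (130027/6738)*(-1/1793) = -130027/12081234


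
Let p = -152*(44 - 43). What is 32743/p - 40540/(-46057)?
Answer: -1501882271/7000664 ≈ -214.53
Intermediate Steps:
p = -152 (p = -152*1 = -152)
32743/p - 40540/(-46057) = 32743/(-152) - 40540/(-46057) = 32743*(-1/152) - 40540*(-1/46057) = -32743/152 + 40540/46057 = -1501882271/7000664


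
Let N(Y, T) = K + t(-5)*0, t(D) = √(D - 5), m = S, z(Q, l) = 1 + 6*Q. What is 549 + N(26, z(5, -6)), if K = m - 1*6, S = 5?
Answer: 548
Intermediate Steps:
m = 5
K = -1 (K = 5 - 1*6 = 5 - 6 = -1)
t(D) = √(-5 + D)
N(Y, T) = -1 (N(Y, T) = -1 + √(-5 - 5)*0 = -1 + √(-10)*0 = -1 + (I*√10)*0 = -1 + 0 = -1)
549 + N(26, z(5, -6)) = 549 - 1 = 548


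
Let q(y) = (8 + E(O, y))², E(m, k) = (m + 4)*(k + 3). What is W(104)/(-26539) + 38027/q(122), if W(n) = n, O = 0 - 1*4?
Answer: 1009191897/1698496 ≈ 594.17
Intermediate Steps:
O = -4 (O = 0 - 4 = -4)
E(m, k) = (3 + k)*(4 + m) (E(m, k) = (4 + m)*(3 + k) = (3 + k)*(4 + m))
q(y) = 64 (q(y) = (8 + (12 + 3*(-4) + 4*y + y*(-4)))² = (8 + (12 - 12 + 4*y - 4*y))² = (8 + 0)² = 8² = 64)
W(104)/(-26539) + 38027/q(122) = 104/(-26539) + 38027/64 = 104*(-1/26539) + 38027*(1/64) = -104/26539 + 38027/64 = 1009191897/1698496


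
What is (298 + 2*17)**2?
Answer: 110224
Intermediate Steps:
(298 + 2*17)**2 = (298 + 34)**2 = 332**2 = 110224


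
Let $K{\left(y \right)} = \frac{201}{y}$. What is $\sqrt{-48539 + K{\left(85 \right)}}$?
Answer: $\frac{i \sqrt{350677190}}{85} \approx 220.31 i$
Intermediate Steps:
$\sqrt{-48539 + K{\left(85 \right)}} = \sqrt{-48539 + \frac{201}{85}} = \sqrt{- \frac{4125614}{85}} = \frac{i \sqrt{350677190}}{85}$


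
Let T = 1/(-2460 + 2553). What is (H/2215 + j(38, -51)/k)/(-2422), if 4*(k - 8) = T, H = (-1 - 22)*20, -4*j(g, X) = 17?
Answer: 139181/456308606 ≈ 0.00030502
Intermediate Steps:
j(g, X) = -17/4 (j(g, X) = -¼*17 = -17/4)
H = -460 (H = -23*20 = -460)
T = 1/93 ≈ 0.010753
k = 2977/372 (k = 8 + (¼)*(1/93) = 8 + 1/372 = 2977/372 ≈ 8.0027)
(H/2215 + j(38, -51)/k)/(-2422) = (-460/2215 - 17/(4*2977/372))/(-2422) = (-460*1/2215 - 17/4*372/2977)*(-1/2422) = (-92/443 - 1581/2977)*(-1/2422) = -974267/1318811*(-1/2422) = 139181/456308606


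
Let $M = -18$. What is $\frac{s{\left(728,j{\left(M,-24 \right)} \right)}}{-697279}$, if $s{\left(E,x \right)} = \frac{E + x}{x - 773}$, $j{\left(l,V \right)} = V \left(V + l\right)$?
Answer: $- \frac{1736}{163860565} \approx -1.0594 \cdot 10^{-5}$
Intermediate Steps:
$s{\left(E,x \right)} = \frac{E + x}{-773 + x}$
$\frac{s{\left(728,j{\left(M,-24 \right)} \right)}}{-697279} = \frac{\frac{1}{-773 - 24 \left(-24 - 18\right)} \left(728 - 24 \left(-24 - 18\right)\right)}{-697279} = \frac{728 - -1008}{-773 - -1008} \left(- \frac{1}{697279}\right) = \frac{728 + 1008}{-773 + 1008} \left(- \frac{1}{697279}\right) = \frac{1}{235} \cdot 1736 \left(- \frac{1}{697279}\right) = \frac{1736}{235} \left(- \frac{1}{697279}\right) = - \frac{1736}{163860565}$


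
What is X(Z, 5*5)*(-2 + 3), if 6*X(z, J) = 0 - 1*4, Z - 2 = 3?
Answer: -⅔ ≈ -0.66667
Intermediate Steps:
Z = 5 (Z = 2 + 3 = 5)
X(z, J) = -⅔ (X(z, J) = (0 - 1*4)/6 = (0 - 4)/6 = (⅙)*(-4) = -⅔)
X(Z, 5*5)*(-2 + 3) = -2*(-2 + 3)/3 = -⅔*1 = -⅔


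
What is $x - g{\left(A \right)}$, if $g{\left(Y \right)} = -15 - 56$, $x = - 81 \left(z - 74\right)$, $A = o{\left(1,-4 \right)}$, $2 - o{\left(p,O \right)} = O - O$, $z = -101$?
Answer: $14246$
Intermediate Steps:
$o{\left(p,O \right)} = 2$ ($o{\left(p,O \right)} = 2 - \left(O - O\right) = 2 - 0 = 2 + 0 = 2$)
$A = 2$
$x = 14175$ ($x = - 81 \left(-101 - 74\right) = \left(-81\right) \left(-175\right) = 14175$)
$g{\left(Y \right)} = -71$ ($g{\left(Y \right)} = -15 - 56 = -71$)
$x - g{\left(A \right)} = 14175 - -71 = 14175 + 71 = 14246$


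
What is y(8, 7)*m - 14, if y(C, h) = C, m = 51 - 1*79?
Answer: -238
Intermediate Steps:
m = -28 (m = 51 - 79 = -28)
y(8, 7)*m - 14 = 8*(-28) - 14 = -224 - 14 = -238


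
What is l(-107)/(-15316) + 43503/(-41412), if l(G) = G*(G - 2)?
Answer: -57487/31726 ≈ -1.8120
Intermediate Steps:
l(G) = G*(-2 + G)
l(-107)/(-15316) + 43503/(-41412) = -107*(-2 - 107)/(-15316) + 43503/(-41412) = -107*(-109)*(-1/15316) + 43503*(-1/41412) = 11663*(-1/15316) - 853/812 = -11663/15316 - 853/812 = -57487/31726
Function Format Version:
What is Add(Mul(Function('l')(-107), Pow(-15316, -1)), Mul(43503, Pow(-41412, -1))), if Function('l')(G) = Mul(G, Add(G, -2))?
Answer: Rational(-57487, 31726) ≈ -1.8120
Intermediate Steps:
Function('l')(G) = Mul(G, Add(-2, G))
Add(Mul(Function('l')(-107), Pow(-15316, -1)), Mul(43503, Pow(-41412, -1))) = Add(Mul(Mul(-107, Add(-2, -107)), Pow(-15316, -1)), Mul(43503, Pow(-41412, -1))) = Add(Mul(Mul(-107, -109), Rational(-1, 15316)), Mul(43503, Rational(-1, 41412))) = Add(Mul(11663, Rational(-1, 15316)), Rational(-853, 812)) = Add(Rational(-11663, 15316), Rational(-853, 812)) = Rational(-57487, 31726)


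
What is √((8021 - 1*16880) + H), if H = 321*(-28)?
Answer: 3*I*√1983 ≈ 133.59*I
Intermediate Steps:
H = -8988
√((8021 - 1*16880) + H) = √((8021 - 1*16880) - 8988) = √((8021 - 16880) - 8988) = √(-8859 - 8988) = √(-17847) = 3*I*√1983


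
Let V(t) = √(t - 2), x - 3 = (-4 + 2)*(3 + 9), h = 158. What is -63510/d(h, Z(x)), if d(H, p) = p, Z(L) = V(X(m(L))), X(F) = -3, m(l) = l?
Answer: 12702*I*√5 ≈ 28403.0*I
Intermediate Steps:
x = -21 (x = 3 + (-4 + 2)*(3 + 9) = 3 - 2*12 = 3 - 24 = -21)
V(t) = √(-2 + t)
Z(L) = I*√5 (Z(L) = √(-2 - 3) = √(-5) = I*√5)
-63510/d(h, Z(x)) = -63510*(-I*√5/5) = -(-12702)*I*√5 = 12702*I*√5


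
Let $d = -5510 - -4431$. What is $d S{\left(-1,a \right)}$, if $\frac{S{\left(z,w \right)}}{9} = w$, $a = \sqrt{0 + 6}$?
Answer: $- 9711 \sqrt{6} \approx -23787.0$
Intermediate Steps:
$d = -1079$ ($d = -5510 + 4431 = -1079$)
$a = \sqrt{6} \approx 2.4495$
$S{\left(z,w \right)} = 9 w$
$d S{\left(-1,a \right)} = - 1079 \cdot 9 \sqrt{6} = - 9711 \sqrt{6}$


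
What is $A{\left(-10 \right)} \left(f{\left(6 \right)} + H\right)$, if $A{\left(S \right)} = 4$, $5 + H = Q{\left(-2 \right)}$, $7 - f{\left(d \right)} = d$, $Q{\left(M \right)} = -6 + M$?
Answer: $-48$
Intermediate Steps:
$f{\left(d \right)} = 7 - d$
$H = -13$ ($H = -5 - 8 = -13$)
$A{\left(-10 \right)} \left(f{\left(6 \right)} + H\right) = 4 \left(\left(7 - 6\right) - 13\right) = 4 \left(1 - 13\right) = 4 \left(-12\right) = -48$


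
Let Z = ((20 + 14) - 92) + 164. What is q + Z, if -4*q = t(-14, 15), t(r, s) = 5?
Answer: 419/4 ≈ 104.75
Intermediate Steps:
Z = 106 (Z = (34 - 92) + 164 = -58 + 164 = 106)
q = -5/4 (q = -1/4*5 = -5/4 ≈ -1.2500)
q + Z = -5/4 + 106 = 419/4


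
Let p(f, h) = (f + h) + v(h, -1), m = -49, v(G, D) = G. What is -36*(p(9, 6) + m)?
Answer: 1008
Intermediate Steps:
p(f, h) = f + 2*h (p(f, h) = (f + h) + h = f + 2*h)
-36*(p(9, 6) + m) = -36*((9 + 2*6) - 49) = -36*((9 + 12) - 49) = -36*(21 - 49) = -36*(-28) = 1008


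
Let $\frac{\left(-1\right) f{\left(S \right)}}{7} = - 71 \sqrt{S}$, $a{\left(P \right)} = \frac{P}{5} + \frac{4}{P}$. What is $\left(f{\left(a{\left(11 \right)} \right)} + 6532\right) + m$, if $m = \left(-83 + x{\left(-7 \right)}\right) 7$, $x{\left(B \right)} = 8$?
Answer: $6007 + \frac{497 \sqrt{7755}}{55} \approx 6802.8$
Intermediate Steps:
$a{\left(P \right)} = \frac{4}{P} + \frac{P}{5}$ ($a{\left(P \right)} = P \frac{1}{5} + \frac{4}{P} = \frac{P}{5} + \frac{4}{P} = \frac{4}{P} + \frac{P}{5}$)
$f{\left(S \right)} = 497 \sqrt{S}$ ($f{\left(S \right)} = - 7 \left(- 71 \sqrt{S}\right) = 497 \sqrt{S}$)
$m = -525$ ($m = \left(-83 + 8\right) 7 = \left(-75\right) 7 = -525$)
$\left(f{\left(a{\left(11 \right)} \right)} + 6532\right) + m = \left(497 \sqrt{\frac{4}{11} + \frac{1}{5} \cdot 11} + 6532\right) - 525 = \left(497 \sqrt{4 \cdot \frac{1}{11} + \frac{11}{5}} + 6532\right) - 525 = \left(497 \sqrt{\frac{4}{11} + \frac{11}{5}} + 6532\right) - 525 = \left(497 \sqrt{\frac{141}{55}} + 6532\right) - 525 = \left(497 \frac{\sqrt{7755}}{55} + 6532\right) - 525 = \left(\frac{497 \sqrt{7755}}{55} + 6532\right) - 525 = \left(6532 + \frac{497 \sqrt{7755}}{55}\right) - 525 = 6007 + \frac{497 \sqrt{7755}}{55}$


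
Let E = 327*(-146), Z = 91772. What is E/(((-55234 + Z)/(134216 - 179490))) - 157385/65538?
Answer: 70826378025287/1197313722 ≈ 59154.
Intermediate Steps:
E = -47742
E/(((-55234 + Z)/(134216 - 179490))) - 157385/65538 = -47742*(134216 - 179490)/(-55234 + 91772) - 157385/65538 = -47742/(36538/(-45274)) - 157385*1/65538 = -47742/(36538*(-1/45274)) - 157385/65538 = -47742/(-18269/22637) - 157385/65538 = -47742*(-22637/18269) - 157385/65538 = 1080735654/18269 - 157385/65538 = 70826378025287/1197313722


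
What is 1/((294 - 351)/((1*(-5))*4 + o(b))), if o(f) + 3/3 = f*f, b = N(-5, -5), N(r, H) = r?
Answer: -4/57 ≈ -0.070175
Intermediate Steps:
b = -5
o(f) = -1 + f² (o(f) = -1 + f*f = -1 + f²)
1/((294 - 351)/((1*(-5))*4 + o(b))) = 1/((294 - 351)/((1*(-5))*4 + (-1 + (-5)²))) = 1/(-57/(-5*4 + (-1 + 25))) = 1/(-57/(-20 + 24)) = 1/(-57/4) = -4/57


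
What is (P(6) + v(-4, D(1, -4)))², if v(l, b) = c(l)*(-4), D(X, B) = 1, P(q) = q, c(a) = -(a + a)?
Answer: 676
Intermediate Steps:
c(a) = -2*a
v(l, b) = 8*l (v(l, b) = -2*l*(-4) = 8*l)
(P(6) + v(-4, D(1, -4)))² = (6 + 8*(-4))² = (6 - 32)² = (-26)² = 676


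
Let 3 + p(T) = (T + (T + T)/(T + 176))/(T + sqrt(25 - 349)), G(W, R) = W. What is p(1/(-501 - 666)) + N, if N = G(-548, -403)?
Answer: -49936687619230592/90629197131467 + 4363471350*I/90629197131467 ≈ -551.0 + 4.8146e-5*I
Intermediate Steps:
N = -548
p(T) = -3 + (T + 2*T/(176 + T))/(T + 18*I) (p(T) = -3 + (T + (T + T)/(T + 176))/(T + sqrt(25 - 349)) = -3 + (T + (2*T)/(176 + T))/(T + sqrt(-324)) = -3 + (T + 2*T/(176 + T))/(T + 18*I))
p(1/(-501 - 666)) + N = (-9504*I - 2/(-501 - 666)**2 + (-350 - 54*I)/(-501 - 666))/((1/(-501 - 666))**2 + 3168*I + (176 + 18*I)/(-501 - 666)) - 548 = (-9504*I - 2*(1/(-1167))**2 + (-350 - 54*I)/(-1167))/((1/(-1167))**2 + 3168*I + (176 + 18*I)/(-1167)) - 548 = (-9504*I - 2*(-1/1167)**2 - (-350 - 54*I)/1167)/((-1/1167)**2 + 3168*I - (176 + 18*I)/1167) - 548 = (-9504*I - 2*1/1361889 + (350/1167 + 18*I/389))/(1/1361889 + 3168*I + (-176/1167 - 6*I/389)) - 548 = (-9504*I - 2/1361889 + (350/1167 + 18*I/389))/(-205391/1361889 + 1232346*I/389) - 548 = (1854741648321*(-205391/1361889 - 1232346*I/389)/18614421428029138597)*(408448/1361889 - 3697038*I/389) - 548 = 1854741648321*(-205391/1361889 - 1232346*I/389)*(408448/1361889 - 3697038*I/389)/18614421428029138597 - 548 = -548 + 1854741648321*(-205391/1361889 - 1232346*I/389)*(408448/1361889 - 3697038*I/389)/18614421428029138597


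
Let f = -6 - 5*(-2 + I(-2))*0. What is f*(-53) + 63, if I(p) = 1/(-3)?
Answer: 381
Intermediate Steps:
I(p) = -⅓
f = -6 (f = -6 - 5*(-2 - ⅓)*0 = -6 - (-35)*0/3 = -6 - 5*0 = -6 + 0 = -6)
f*(-53) + 63 = -6*(-53) + 63 = 318 + 63 = 381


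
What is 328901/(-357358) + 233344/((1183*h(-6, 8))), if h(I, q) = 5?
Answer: 81441895737/2113772570 ≈ 38.529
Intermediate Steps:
328901/(-357358) + 233344/((1183*h(-6, 8))) = 328901/(-357358) + 233344/((1183*5)) = 328901*(-1/357358) + 233344/5915 = -328901/357358 + 233344*(1/5915) = -328901/357358 + 233344/5915 = 81441895737/2113772570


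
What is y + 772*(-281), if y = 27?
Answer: -216905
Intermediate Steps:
y + 772*(-281) = 27 + 772*(-281) = 27 - 216932 = -216905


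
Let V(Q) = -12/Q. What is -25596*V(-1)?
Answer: -307152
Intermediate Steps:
-25596*V(-1) = -(-307152)/(-1) = -(-307152)*(-1) = -25596*12 = -307152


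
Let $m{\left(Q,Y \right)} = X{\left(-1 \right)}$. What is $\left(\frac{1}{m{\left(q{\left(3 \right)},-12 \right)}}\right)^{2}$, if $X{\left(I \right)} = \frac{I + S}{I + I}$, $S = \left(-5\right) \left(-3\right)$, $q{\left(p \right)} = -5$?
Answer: $\frac{1}{49} \approx 0.020408$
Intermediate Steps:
$S = 15$
$X{\left(I \right)} = \frac{15 + I}{2 I}$ ($X{\left(I \right)} = \frac{I + 15}{I + I} = \frac{15 + I}{2 I}$)
$m{\left(Q,Y \right)} = -7$ ($m{\left(Q,Y \right)} = \frac{15 - 1}{2 \left(-1\right)} = \frac{1}{2} \left(-1\right) 14 = -7$)
$\left(\frac{1}{m{\left(q{\left(3 \right)},-12 \right)}}\right)^{2} = \left(\frac{1}{-7}\right)^{2} = \left(- \frac{1}{7}\right)^{2} = \frac{1}{49}$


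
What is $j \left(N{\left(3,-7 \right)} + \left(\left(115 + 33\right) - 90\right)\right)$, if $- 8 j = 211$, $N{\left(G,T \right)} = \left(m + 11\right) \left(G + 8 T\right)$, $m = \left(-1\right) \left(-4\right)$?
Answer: $\frac{155507}{8} \approx 19438.0$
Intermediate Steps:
$m = 4$
$N{\left(G,T \right)} = 15 G + 120 T$ ($N{\left(G,T \right)} = \left(4 + 11\right) \left(G + 8 T\right) = 15 \left(G + 8 T\right) = 15 G + 120 T$)
$j = - \frac{211}{8}$ ($j = \left(- \frac{1}{8}\right) 211 = - \frac{211}{8} \approx -26.375$)
$j \left(N{\left(3,-7 \right)} + \left(\left(115 + 33\right) - 90\right)\right) = - \frac{211 \left(\left(15 \cdot 3 + 120 \left(-7\right)\right) + \left(\left(115 + 33\right) - 90\right)\right)}{8} = - \frac{211 \left(\left(45 - 840\right) + \left(148 - 90\right)\right)}{8} = - \frac{211 \left(-795 + 58\right)}{8} = \left(- \frac{211}{8}\right) \left(-737\right) = \frac{155507}{8}$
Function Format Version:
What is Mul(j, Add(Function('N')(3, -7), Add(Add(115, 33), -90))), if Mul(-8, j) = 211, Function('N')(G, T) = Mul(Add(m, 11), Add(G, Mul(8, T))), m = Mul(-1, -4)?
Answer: Rational(155507, 8) ≈ 19438.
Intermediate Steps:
m = 4
Function('N')(G, T) = Add(Mul(15, G), Mul(120, T)) (Function('N')(G, T) = Mul(Add(4, 11), Add(G, Mul(8, T))) = Mul(15, Add(G, Mul(8, T))) = Add(Mul(15, G), Mul(120, T)))
j = Rational(-211, 8) (j = Mul(Rational(-1, 8), 211) = Rational(-211, 8) ≈ -26.375)
Mul(j, Add(Function('N')(3, -7), Add(Add(115, 33), -90))) = Mul(Rational(-211, 8), Add(Add(Mul(15, 3), Mul(120, -7)), Add(Add(115, 33), -90))) = Mul(Rational(-211, 8), Add(Add(45, -840), Add(148, -90))) = Mul(Rational(-211, 8), Add(-795, 58)) = Mul(Rational(-211, 8), -737) = Rational(155507, 8)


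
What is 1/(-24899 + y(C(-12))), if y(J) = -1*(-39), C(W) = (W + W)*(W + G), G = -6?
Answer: -1/24860 ≈ -4.0225e-5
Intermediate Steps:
C(W) = 2*W*(-6 + W) (C(W) = (W + W)*(W - 6) = (2*W)*(-6 + W) = 2*W*(-6 + W))
y(J) = 39
1/(-24899 + y(C(-12))) = 1/(-24899 + 39) = 1/(-24860) = -1/24860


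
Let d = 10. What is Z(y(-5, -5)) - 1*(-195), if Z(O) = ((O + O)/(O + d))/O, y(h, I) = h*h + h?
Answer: 2926/15 ≈ 195.07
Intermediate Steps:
y(h, I) = h + h**2 (y(h, I) = h**2 + h = h + h**2)
Z(O) = 2/(10 + O) (Z(O) = ((O + O)/(O + 10))/O = ((2*O)/(10 + O))/O = (2*O/(10 + O))/O = 2/(10 + O))
Z(y(-5, -5)) - 1*(-195) = 2/(10 - 5*(1 - 5)) - 1*(-195) = 2/(10 - 5*(-4)) + 195 = 2/(10 + 20) + 195 = 2/30 + 195 = 2*(1/30) + 195 = 1/15 + 195 = 2926/15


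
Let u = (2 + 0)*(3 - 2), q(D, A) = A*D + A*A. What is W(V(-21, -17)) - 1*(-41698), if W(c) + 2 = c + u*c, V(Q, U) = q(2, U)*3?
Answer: 43991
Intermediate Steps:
q(D, A) = A² + A*D (q(D, A) = A*D + A² = A² + A*D)
u = 2 (u = 2*1 = 2)
V(Q, U) = 3*U*(2 + U) (V(Q, U) = (U*(U + 2))*3 = (U*(2 + U))*3 = 3*U*(2 + U))
W(c) = -2 + 3*c (W(c) = -2 + (c + 2*c) = -2 + 3*c)
W(V(-21, -17)) - 1*(-41698) = (-2 + 3*(3*(-17)*(2 - 17))) - 1*(-41698) = (-2 + 3*(3*(-17)*(-15))) + 41698 = (-2 + 3*765) + 41698 = (-2 + 2295) + 41698 = 2293 + 41698 = 43991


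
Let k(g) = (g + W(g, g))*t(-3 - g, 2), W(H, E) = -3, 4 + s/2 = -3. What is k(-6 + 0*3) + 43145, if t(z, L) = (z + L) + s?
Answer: 43226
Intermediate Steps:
s = -14 (s = -8 + 2*(-3) = -8 - 6 = -14)
t(z, L) = -14 + L + z (t(z, L) = (z + L) - 14 = (L + z) - 14 = -14 + L + z)
k(g) = (-15 - g)*(-3 + g) (k(g) = (g - 3)*(-14 + 2 + (-3 - g)) = (-3 + g)*(-15 - g) = (-15 - g)*(-3 + g))
k(-6 + 0*3) + 43145 = -(-3 + (-6 + 0*3))*(15 + (-6 + 0*3)) + 43145 = -(-3 + (-6 + 0))*(15 + (-6 + 0)) + 43145 = -(-3 - 6)*(15 - 6) + 43145 = -1*(-9)*9 + 43145 = 81 + 43145 = 43226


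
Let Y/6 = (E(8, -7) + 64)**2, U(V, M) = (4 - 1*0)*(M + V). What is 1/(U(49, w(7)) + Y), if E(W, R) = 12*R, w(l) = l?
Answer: 1/2624 ≈ 0.00038110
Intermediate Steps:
U(V, M) = 4*M + 4*V (U(V, M) = (4 + 0)*(M + V) = 4*(M + V) = 4*M + 4*V)
Y = 2400 (Y = 6*(12*(-7) + 64)**2 = 6*(-84 + 64)**2 = 6*(-20)**2 = 6*400 = 2400)
1/(U(49, w(7)) + Y) = 1/((4*7 + 4*49) + 2400) = 1/((28 + 196) + 2400) = 1/(224 + 2400) = 1/2624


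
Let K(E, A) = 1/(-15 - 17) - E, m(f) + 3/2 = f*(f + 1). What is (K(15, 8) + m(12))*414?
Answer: 923841/16 ≈ 57740.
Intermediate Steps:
m(f) = -3/2 + f*(1 + f) (m(f) = -3/2 + f*(f + 1) = -3/2 + f*(1 + f))
K(E, A) = -1/32 - E (K(E, A) = 1/(-32) - E = -1/32 - E)
(K(15, 8) + m(12))*414 = ((-1/32 - 1*15) + (-3/2 + 12 + 12²))*414 = ((-1/32 - 15) + (-3/2 + 12 + 144))*414 = (-481/32 + 309/2)*414 = (4463/32)*414 = 923841/16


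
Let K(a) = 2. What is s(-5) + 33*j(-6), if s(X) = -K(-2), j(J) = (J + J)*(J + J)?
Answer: 4750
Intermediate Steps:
j(J) = 4*J² (j(J) = (2*J)*(2*J) = 4*J²)
s(X) = -2 (s(X) = -1*2 = -2)
s(-5) + 33*j(-6) = -2 + 33*(4*(-6)²) = -2 + 33*(4*36) = -2 + 33*144 = -2 + 4752 = 4750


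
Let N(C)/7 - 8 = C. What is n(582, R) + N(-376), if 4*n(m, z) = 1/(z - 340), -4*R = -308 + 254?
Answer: -3364257/1306 ≈ -2576.0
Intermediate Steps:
N(C) = 56 + 7*C
R = 27/2 (R = -(-308 + 254)/4 = -1/4*(-54) = 27/2 ≈ 13.500)
n(m, z) = 1/(4*(-340 + z)) (n(m, z) = 1/(4*(z - 340)) = 1/(4*(-340 + z)))
n(582, R) + N(-376) = 1/(4*(-340 + 27/2)) + (56 + 7*(-376)) = 1/(4*(-653/2)) + (56 - 2632) = (1/4)*(-2/653) - 2576 = -1/1306 - 2576 = -3364257/1306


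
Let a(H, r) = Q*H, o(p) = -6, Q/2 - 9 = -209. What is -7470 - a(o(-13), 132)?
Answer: -9870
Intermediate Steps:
Q = -400 (Q = 18 + 2*(-209) = 18 - 418 = -400)
a(H, r) = -400*H
-7470 - a(o(-13), 132) = -7470 - (-400)*(-6) = -7470 - 1*2400 = -7470 - 2400 = -9870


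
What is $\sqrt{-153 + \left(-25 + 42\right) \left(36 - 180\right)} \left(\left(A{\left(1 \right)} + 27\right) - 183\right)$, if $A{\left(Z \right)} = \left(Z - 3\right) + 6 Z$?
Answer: $- 7752 i \approx - 7752.0 i$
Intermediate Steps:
$A{\left(Z \right)} = -3 + 7 Z$ ($A{\left(Z \right)} = \left(Z - 3\right) + 6 Z = \left(-3 + Z\right) + 6 Z = -3 + 7 Z$)
$\sqrt{-153 + \left(-25 + 42\right) \left(36 - 180\right)} \left(\left(A{\left(1 \right)} + 27\right) - 183\right) = \sqrt{-153 + \left(-25 + 42\right) \left(36 - 180\right)} \left(\left(\left(-3 + 7 \cdot 1\right) + 27\right) - 183\right) = \sqrt{-153 + 17 \left(-144\right)} \left(\left(\left(-3 + 7\right) + 27\right) - 183\right) = \sqrt{-153 - 2448} \left(\left(4 + 27\right) - 183\right) = \sqrt{-2601} \left(31 - 183\right) = 51 i \left(-152\right) = - 7752 i$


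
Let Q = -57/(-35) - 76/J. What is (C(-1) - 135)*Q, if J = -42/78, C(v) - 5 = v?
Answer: -654607/35 ≈ -18703.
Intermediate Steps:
C(v) = 5 + v
J = -7/13 (J = -42*1/78 = -7/13 ≈ -0.53846)
Q = 4997/35 (Q = -57/(-35) - 76/(-7/13) = -57*(-1/35) - 76*(-13/7) = 57/35 + 988/7 = 4997/35 ≈ 142.77)
(C(-1) - 135)*Q = ((5 - 1) - 135)*(4997/35) = (4 - 135)*(4997/35) = -131*4997/35 = -654607/35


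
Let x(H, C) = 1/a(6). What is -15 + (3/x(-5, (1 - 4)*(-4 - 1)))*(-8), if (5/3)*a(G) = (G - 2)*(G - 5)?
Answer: -363/5 ≈ -72.600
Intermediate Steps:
a(G) = 3*(-5 + G)*(-2 + G)/5 (a(G) = 3*((G - 2)*(G - 5))/5 = 3*((-2 + G)*(-5 + G))/5 = 3*((-5 + G)*(-2 + G))/5 = 3*(-5 + G)*(-2 + G)/5)
x(H, C) = 5/12 (x(H, C) = 1/(6 - 21/5*6 + (⅗)*6²) = 1/(6 - 126/5 + (⅗)*36) = 1/(6 - 126/5 + 108/5) = 1/(12/5) = 5/12)
-15 + (3/x(-5, (1 - 4)*(-4 - 1)))*(-8) = -15 + (3/(5/12))*(-8) = -15 + (3*(12/5))*(-8) = -15 + (36/5)*(-8) = -15 - 288/5 = -363/5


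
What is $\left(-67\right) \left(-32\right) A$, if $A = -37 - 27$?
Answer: $-137216$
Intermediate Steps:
$A = -64$ ($A = -37 - 27 = -64$)
$\left(-67\right) \left(-32\right) A = \left(-67\right) \left(-32\right) \left(-64\right) = 2144 \left(-64\right) = -137216$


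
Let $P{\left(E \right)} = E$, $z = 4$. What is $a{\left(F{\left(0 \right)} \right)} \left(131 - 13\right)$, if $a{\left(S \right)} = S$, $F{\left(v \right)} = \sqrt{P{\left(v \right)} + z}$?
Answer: $236$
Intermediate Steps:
$F{\left(v \right)} = \sqrt{4 + v}$ ($F{\left(v \right)} = \sqrt{v + 4} = \sqrt{4 + v}$)
$a{\left(F{\left(0 \right)} \right)} \left(131 - 13\right) = \sqrt{4 + 0} \left(131 - 13\right) = \sqrt{4} \cdot 118 = 2 \cdot 118 = 236$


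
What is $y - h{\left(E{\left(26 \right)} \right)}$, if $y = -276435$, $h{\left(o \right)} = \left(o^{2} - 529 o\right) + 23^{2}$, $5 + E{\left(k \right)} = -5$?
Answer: $-282354$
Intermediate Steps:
$E{\left(k \right)} = -10$ ($E{\left(k \right)} = -5 - 5 = -10$)
$h{\left(o \right)} = 529 + o^{2} - 529 o$ ($h{\left(o \right)} = \left(o^{2} - 529 o\right) + 529 = 529 + o^{2} - 529 o$)
$y - h{\left(E{\left(26 \right)} \right)} = -276435 - \left(529 + \left(-10\right)^{2} - -5290\right) = -276435 - \left(529 + 100 + 5290\right) = -276435 - 5919 = -282354$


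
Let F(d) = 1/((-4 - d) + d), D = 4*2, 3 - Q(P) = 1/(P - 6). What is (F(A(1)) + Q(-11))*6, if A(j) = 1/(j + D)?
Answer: 573/34 ≈ 16.853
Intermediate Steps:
Q(P) = 3 - 1/(-6 + P) (Q(P) = 3 - 1/(P - 6) = 3 - 1/(-6 + P))
D = 8
A(j) = 1/(8 + j) (A(j) = 1/(j + 8) = 1/(8 + j))
F(d) = -1/4 (F(d) = 1/(-4) = -1/4)
(F(A(1)) + Q(-11))*6 = (-1/4 + (-19 + 3*(-11))/(-6 - 11))*6 = (-1/4 + (-19 - 33)/(-17))*6 = (-1/4 - 1/17*(-52))*6 = (-1/4 + 52/17)*6 = (191/68)*6 = 573/34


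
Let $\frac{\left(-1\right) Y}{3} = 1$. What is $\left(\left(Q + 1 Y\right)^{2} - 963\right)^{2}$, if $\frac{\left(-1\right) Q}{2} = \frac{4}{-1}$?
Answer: $879844$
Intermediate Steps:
$Y = -3$ ($Y = \left(-3\right) 1 = -3$)
$Q = 8$ ($Q = - 2 \frac{4}{-1} = - 2 \cdot 4 \left(-1\right) = \left(-2\right) \left(-4\right) = 8$)
$\left(\left(Q + 1 Y\right)^{2} - 963\right)^{2} = \left(\left(8 + 1 \left(-3\right)\right)^{2} - 963\right)^{2} = \left(\left(8 - 3\right)^{2} - 963\right)^{2} = \left(5^{2} - 963\right)^{2} = \left(25 - 963\right)^{2} = \left(-938\right)^{2} = 879844$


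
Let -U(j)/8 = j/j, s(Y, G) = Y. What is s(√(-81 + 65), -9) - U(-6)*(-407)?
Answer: -3256 + 4*I ≈ -3256.0 + 4.0*I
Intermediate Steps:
U(j) = -8 (U(j) = -8*j/j = -8*1 = -8)
s(√(-81 + 65), -9) - U(-6)*(-407) = √(-81 + 65) - (-8)*(-407) = √(-16) - 1*3256 = 4*I - 3256 = -3256 + 4*I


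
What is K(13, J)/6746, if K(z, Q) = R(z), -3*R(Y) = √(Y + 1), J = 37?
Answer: -√14/20238 ≈ -0.00018488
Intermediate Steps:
R(Y) = -√(1 + Y)/3 (R(Y) = -√(Y + 1)/3 = -√(1 + Y)/3)
K(z, Q) = -√(1 + z)/3
K(13, J)/6746 = -√(1 + 13)/3/6746 = -√14/3*(1/6746) = -√14/20238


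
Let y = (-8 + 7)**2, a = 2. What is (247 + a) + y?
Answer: 250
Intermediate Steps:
y = 1 (y = (-1)**2 = 1)
(247 + a) + y = (247 + 2) + 1 = 249 + 1 = 250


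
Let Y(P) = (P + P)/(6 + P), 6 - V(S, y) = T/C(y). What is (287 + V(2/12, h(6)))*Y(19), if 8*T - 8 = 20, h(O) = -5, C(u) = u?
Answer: 55803/125 ≈ 446.42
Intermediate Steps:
T = 7/2 (T = 1 + (1/8)*20 = 1 + 5/2 = 7/2 ≈ 3.5000)
V(S, y) = 6 - 7/(2*y)
Y(P) = 2*P/(6 + P) (Y(P) = (2*P)/(6 + P) = 2*P/(6 + P))
(287 + V(2/12, h(6)))*Y(19) = (287 + (6 - 7/2/(-5)))*(2*19/(6 + 19)) = (287 + (6 - 7/2*(-1/5)))*(2*19/25) = (287 + (6 + 7/10))*(2*19*(1/25)) = (287 + 67/10)*(38/25) = (2937/10)*(38/25) = 55803/125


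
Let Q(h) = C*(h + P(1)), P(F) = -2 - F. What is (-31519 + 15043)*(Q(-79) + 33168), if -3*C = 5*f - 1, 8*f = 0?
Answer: -546025624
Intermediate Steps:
f = 0 (f = (⅛)*0 = 0)
C = ⅓ (C = -(5*0 - 1)/3 = -(0 - 1)/3 = -⅓*(-1) = ⅓ ≈ 0.33333)
Q(h) = -1 + h/3 (Q(h) = (h + (-2 - 1*1))/3 = (h + (-2 - 1))/3 = (h - 3)/3 = (-3 + h)/3 = -1 + h/3)
(-31519 + 15043)*(Q(-79) + 33168) = (-31519 + 15043)*((-1 + (⅓)*(-79)) + 33168) = -16476*((-1 - 79/3) + 33168) = -16476*(-82/3 + 33168) = -16476*99422/3 = -546025624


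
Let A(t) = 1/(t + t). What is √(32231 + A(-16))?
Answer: 3*√229198/8 ≈ 179.53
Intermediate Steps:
A(t) = 1/(2*t)
√(32231 + A(-16)) = √(32231 + (½)/(-16)) = √(32231 + (½)*(-1/16)) = √(32231 - 1/32) = √(1031391/32) = 3*√229198/8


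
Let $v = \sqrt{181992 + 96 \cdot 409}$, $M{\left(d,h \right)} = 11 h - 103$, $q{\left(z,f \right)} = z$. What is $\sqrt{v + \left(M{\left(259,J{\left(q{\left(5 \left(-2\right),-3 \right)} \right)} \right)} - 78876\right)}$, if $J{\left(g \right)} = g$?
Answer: $\sqrt{-79089 + 6 \sqrt{6146}} \approx 280.39 i$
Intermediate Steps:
$M{\left(d,h \right)} = -103 + 11 h$
$v = 6 \sqrt{6146}$ ($v = \sqrt{181992 + 39264} = \sqrt{221256} = 6 \sqrt{6146} \approx 470.38$)
$\sqrt{v + \left(M{\left(259,J{\left(q{\left(5 \left(-2\right),-3 \right)} \right)} \right)} - 78876\right)} = \sqrt{6 \sqrt{6146} - \left(78979 - 55 \left(-2\right)\right)} = \sqrt{6 \sqrt{6146} + \left(\left(-103 + 11 \left(-10\right)\right) - 78876\right)} = \sqrt{6 \sqrt{6146} - 79089} = \sqrt{-79089 + 6 \sqrt{6146}}$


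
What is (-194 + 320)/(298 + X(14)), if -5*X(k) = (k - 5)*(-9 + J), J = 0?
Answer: 630/1571 ≈ 0.40102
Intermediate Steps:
X(k) = -9 + 9*k/5 (X(k) = -(k - 5)*(-9 + 0)/5 = -(-5 + k)*(-9)/5 = -(45 - 9*k)/5 = -9 + 9*k/5)
(-194 + 320)/(298 + X(14)) = (-194 + 320)/(298 + (-9 + (9/5)*14)) = 126/(298 + (-9 + 126/5)) = 126/(298 + 81/5) = 126/(1571/5) = 126*(5/1571) = 630/1571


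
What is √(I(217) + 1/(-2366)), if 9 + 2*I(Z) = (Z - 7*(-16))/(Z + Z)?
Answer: 15*I*√583079/5642 ≈ 2.0301*I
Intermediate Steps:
I(Z) = -9/2 + (112 + Z)/(4*Z) (I(Z) = -9/2 + ((Z - 7*(-16))/(Z + Z))/2 = -9/2 + ((Z + 112)/((2*Z)))/2 = -9/2 + ((112 + Z)*(1/(2*Z)))/2 = -9/2 + ((112 + Z)/(2*Z))/2 = -9/2 + (112 + Z)/(4*Z))
√(I(217) + 1/(-2366)) = √((-17/4 + 28/217) + 1/(-2366)) = √((-17/4 + 28*(1/217)) - 1/2366) = √((-17/4 + 4/31) - 1/2366) = √(-511/124 - 1/2366) = √(-604575/146692) = 15*I*√583079/5642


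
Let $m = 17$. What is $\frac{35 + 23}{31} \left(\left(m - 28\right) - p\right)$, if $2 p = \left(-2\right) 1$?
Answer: $- \frac{580}{31} \approx -18.71$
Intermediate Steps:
$p = -1$ ($p = \frac{\left(-2\right) 1}{2} = \frac{1}{2} \left(-2\right) = -1$)
$\frac{35 + 23}{31} \left(\left(m - 28\right) - p\right) = \frac{35 + 23}{31} \left(\left(17 - 28\right) - -1\right) = 58 \cdot \frac{1}{31} \left(-11 + 1\right) = \frac{58}{31} \left(-10\right) = - \frac{580}{31}$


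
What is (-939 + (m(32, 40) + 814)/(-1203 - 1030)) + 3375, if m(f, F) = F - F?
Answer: 494434/203 ≈ 2435.6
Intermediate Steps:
m(f, F) = 0
(-939 + (m(32, 40) + 814)/(-1203 - 1030)) + 3375 = (-939 + (0 + 814)/(-1203 - 1030)) + 3375 = (-939 + 814/(-2233)) + 3375 = (-939 + 814*(-1/2233)) + 3375 = (-939 - 74/203) + 3375 = -190691/203 + 3375 = 494434/203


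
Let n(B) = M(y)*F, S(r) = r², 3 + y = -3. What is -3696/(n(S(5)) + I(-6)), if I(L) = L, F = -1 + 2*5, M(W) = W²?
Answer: -616/53 ≈ -11.623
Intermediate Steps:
y = -6 (y = -3 - 3 = -6)
F = 9 (F = -1 + 10 = 9)
n(B) = 324 (n(B) = (-6)²*9 = 36*9 = 324)
-3696/(n(S(5)) + I(-6)) = -3696/(324 - 6) = -3696/318 = (1/318)*(-3696) = -616/53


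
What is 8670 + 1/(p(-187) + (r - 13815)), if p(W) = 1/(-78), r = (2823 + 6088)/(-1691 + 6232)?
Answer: 2232550011648/257502887 ≈ 8670.0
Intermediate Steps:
r = 469/239 (r = 8911/4541 = 8911*(1/4541) = 469/239 ≈ 1.9623)
p(W) = -1/78
8670 + 1/(p(-187) + (r - 13815)) = 8670 + 1/(-1/78 + (469/239 - 13815)) = 8670 + 1/(-1/78 - 3301316/239) = 8670 + 1/(-257502887/18642) = 8670 - 18642/257502887 = 2232550011648/257502887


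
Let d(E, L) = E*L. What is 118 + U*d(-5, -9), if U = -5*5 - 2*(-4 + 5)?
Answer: -1097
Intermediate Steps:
U = -27 (U = -25 - 2*1 = -25 - 2 = -27)
118 + U*d(-5, -9) = 118 - (-135)*(-9) = 118 - 27*45 = 118 - 1215 = -1097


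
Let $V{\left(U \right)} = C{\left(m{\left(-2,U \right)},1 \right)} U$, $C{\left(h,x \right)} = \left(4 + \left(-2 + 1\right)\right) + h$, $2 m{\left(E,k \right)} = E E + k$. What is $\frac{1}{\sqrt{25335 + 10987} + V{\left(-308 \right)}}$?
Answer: $\frac{2086}{95729061} - \frac{\sqrt{36322}}{2106039342} \approx 2.17 \cdot 10^{-5}$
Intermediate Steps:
$m{\left(E,k \right)} = \frac{k}{2} + \frac{E^{2}}{2}$ ($m{\left(E,k \right)} = \frac{E E + k}{2} = \frac{E^{2} + k}{2} = \frac{k + E^{2}}{2} = \frac{k}{2} + \frac{E^{2}}{2}$)
$C{\left(h,x \right)} = 3 + h$ ($C{\left(h,x \right)} = \left(4 - 1\right) + h = 3 + h$)
$V{\left(U \right)} = U \left(5 + \frac{U}{2}\right)$ ($V{\left(U \right)} = \left(3 + \left(\frac{U}{2} + \frac{\left(-2\right)^{2}}{2}\right)\right) U = \left(3 + \left(\frac{U}{2} + \frac{1}{2} \cdot 4\right)\right) U = \left(3 + \left(\frac{U}{2} + 2\right)\right) U = \left(3 + \left(2 + \frac{U}{2}\right)\right) U = \left(5 + \frac{U}{2}\right) U = U \left(5 + \frac{U}{2}\right)$)
$\frac{1}{\sqrt{25335 + 10987} + V{\left(-308 \right)}} = \frac{1}{\sqrt{25335 + 10987} + \frac{1}{2} \left(-308\right) \left(10 - 308\right)} = \frac{1}{\sqrt{36322} + \frac{1}{2} \left(-308\right) \left(-298\right)} = \frac{1}{\sqrt{36322} + 45892} = \frac{1}{45892 + \sqrt{36322}}$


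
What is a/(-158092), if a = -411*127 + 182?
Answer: 52015/158092 ≈ 0.32902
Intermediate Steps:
a = -52015 (a = -52197 + 182 = -52015)
a/(-158092) = -52015/(-158092) = -52015*(-1/158092) = 52015/158092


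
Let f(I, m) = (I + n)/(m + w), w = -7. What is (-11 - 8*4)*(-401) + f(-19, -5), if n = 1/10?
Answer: 689783/40 ≈ 17245.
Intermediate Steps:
n = ⅒ ≈ 0.10000
f(I, m) = (⅒ + I)/(-7 + m) (f(I, m) = (I + ⅒)/(m - 7) = (⅒ + I)/(-7 + m))
(-11 - 8*4)*(-401) + f(-19, -5) = (-11 - 8*4)*(-401) + (⅒ - 19)/(-7 - 5) = (-11 - 32)*(-401) - 189/10/(-12) = -43*(-401) - 1/12*(-189/10) = 17243 + 63/40 = 689783/40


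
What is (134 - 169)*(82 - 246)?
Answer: 5740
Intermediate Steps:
(134 - 169)*(82 - 246) = -35*(-164) = 5740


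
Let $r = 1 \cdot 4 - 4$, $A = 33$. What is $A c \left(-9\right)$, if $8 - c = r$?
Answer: $-2376$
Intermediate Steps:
$r = 0$ ($r = 4 - 4 = 0$)
$c = 8$ ($c = 8 - 0 = 8 + 0 = 8$)
$A c \left(-9\right) = 33 \cdot 8 \left(-9\right) = 264 \left(-9\right) = -2376$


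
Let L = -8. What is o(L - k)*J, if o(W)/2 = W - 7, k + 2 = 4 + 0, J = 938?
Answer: -31892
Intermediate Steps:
k = 2 (k = -2 + (4 + 0) = -2 + 4 = 2)
o(W) = -14 + 2*W (o(W) = 2*(W - 7) = 2*(-7 + W) = -14 + 2*W)
o(L - k)*J = (-14 + 2*(-8 - 1*2))*938 = (-14 + 2*(-8 - 2))*938 = (-14 + 2*(-10))*938 = (-14 - 20)*938 = -34*938 = -31892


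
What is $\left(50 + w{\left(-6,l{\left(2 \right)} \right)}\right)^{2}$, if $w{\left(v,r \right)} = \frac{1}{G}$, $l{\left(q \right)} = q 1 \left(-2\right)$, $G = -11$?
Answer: $\frac{301401}{121} \approx 2490.9$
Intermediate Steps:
$l{\left(q \right)} = - 2 q$ ($l{\left(q \right)} = q \left(-2\right) = - 2 q$)
$w{\left(v,r \right)} = - \frac{1}{11}$ ($w{\left(v,r \right)} = \frac{1}{-11} = - \frac{1}{11}$)
$\left(50 + w{\left(-6,l{\left(2 \right)} \right)}\right)^{2} = \left(50 - \frac{1}{11}\right)^{2} = \left(\frac{549}{11}\right)^{2} = \frac{301401}{121}$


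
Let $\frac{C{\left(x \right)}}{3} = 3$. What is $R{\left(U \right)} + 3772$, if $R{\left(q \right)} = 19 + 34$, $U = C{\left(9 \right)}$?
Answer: $3825$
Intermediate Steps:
$C{\left(x \right)} = 9$ ($C{\left(x \right)} = 3 \cdot 3 = 9$)
$U = 9$
$R{\left(q \right)} = 53$
$R{\left(U \right)} + 3772 = 53 + 3772 = 3825$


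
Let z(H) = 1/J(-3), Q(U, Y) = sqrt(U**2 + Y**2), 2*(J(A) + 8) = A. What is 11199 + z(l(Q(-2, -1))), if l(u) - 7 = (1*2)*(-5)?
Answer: 212779/19 ≈ 11199.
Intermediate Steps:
J(A) = -8 + A/2
l(u) = -3 (l(u) = 7 + (1*2)*(-5) = 7 + 2*(-5) = 7 - 10 = -3)
z(H) = -2/19 (z(H) = 1/(-8 + (1/2)*(-3)) = 1/(-8 - 3/2) = 1/(-19/2) = -2/19)
11199 + z(l(Q(-2, -1))) = 11199 - 2/19 = 212779/19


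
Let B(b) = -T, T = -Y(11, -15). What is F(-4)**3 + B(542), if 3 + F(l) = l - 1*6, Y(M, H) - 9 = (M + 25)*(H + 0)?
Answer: -2728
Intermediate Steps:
Y(M, H) = 9 + H*(25 + M) (Y(M, H) = 9 + (M + 25)*(H + 0) = 9 + (25 + M)*H = 9 + H*(25 + M))
T = 531 (T = -(9 + 25*(-15) - 15*11) = -(9 - 375 - 165) = -1*(-531) = 531)
B(b) = -531 (B(b) = -1*531 = -531)
F(l) = -9 + l (F(l) = -3 + (l - 1*6) = -3 + (l - 6) = -3 + (-6 + l) = -9 + l)
F(-4)**3 + B(542) = (-9 - 4)**3 - 531 = (-13)**3 - 531 = -2197 - 531 = -2728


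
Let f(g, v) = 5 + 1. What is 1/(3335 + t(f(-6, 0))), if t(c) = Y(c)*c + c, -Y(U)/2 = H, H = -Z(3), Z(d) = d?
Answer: 1/3377 ≈ 0.00029612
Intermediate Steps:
H = -3 (H = -1*3 = -3)
f(g, v) = 6
Y(U) = 6 (Y(U) = -2*(-3) = 6)
t(c) = 7*c (t(c) = 6*c + c = 7*c)
1/(3335 + t(f(-6, 0))) = 1/(3335 + 7*6) = 1/(3335 + 42) = 1/3377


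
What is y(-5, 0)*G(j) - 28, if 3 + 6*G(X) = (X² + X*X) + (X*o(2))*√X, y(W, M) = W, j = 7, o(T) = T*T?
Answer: -643/6 - 70*√7/3 ≈ -168.90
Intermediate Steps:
o(T) = T²
G(X) = -½ + X²/3 + 2*X^(3/2)/3 (G(X) = -½ + ((X² + X*X) + (X*2²)*√X)/6 = -½ + ((X² + X²) + (X*4)*√X)/6 = -½ + (2*X² + (4*X)*√X)/6 = -½ + (2*X² + 4*X^(3/2))/6 = -½ + (X²/3 + 2*X^(3/2)/3) = -½ + X²/3 + 2*X^(3/2)/3)
y(-5, 0)*G(j) - 28 = -5*(-½ + (⅓)*7² + 2*7^(3/2)/3) - 28 = -5*(-½ + (⅓)*49 + 2*(7*√7)/3) - 28 = -5*(-½ + 49/3 + 14*√7/3) - 28 = -5*(95/6 + 14*√7/3) - 28 = (-475/6 - 70*√7/3) - 28 = -643/6 - 70*√7/3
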